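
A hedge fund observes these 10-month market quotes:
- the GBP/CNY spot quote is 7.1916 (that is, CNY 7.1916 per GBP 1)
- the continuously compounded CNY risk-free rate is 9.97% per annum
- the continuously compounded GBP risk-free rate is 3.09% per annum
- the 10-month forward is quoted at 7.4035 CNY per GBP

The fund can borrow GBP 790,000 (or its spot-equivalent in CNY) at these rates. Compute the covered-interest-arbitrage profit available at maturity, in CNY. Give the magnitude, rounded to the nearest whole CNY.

T = 10/12 years.
Keep in GBP, deliver into the forward: 790,000·1.026084395·7.4035 = CNY 6,001,326.50.
Swap to CNY now, deposit: 790,000·7.1916·1.086632357 = CNY 6,173,553.95.
The quoted forward undervalues GBP, so borrow GBP, convert to CNY at spot, deposit the CNY at 9.97%, and buy GBP forward at 7.4035 to cover the loan.
Arbitrage profit = |6,001,326.50 − 6,173,553.95| = CNY 172,227.

CNY 172,227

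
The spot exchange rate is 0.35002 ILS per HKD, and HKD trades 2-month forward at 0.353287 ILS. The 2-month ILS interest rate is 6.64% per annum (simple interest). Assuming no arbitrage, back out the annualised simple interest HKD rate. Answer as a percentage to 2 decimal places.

1.03%

T = 2/12 years.
F/S = 0.353287/0.35002 = 1.0093338 = (growth of ILS) / (growth of HKD).
ILS growth factor: 1 + 0.0664×2/12 = 1.0110667.
That pins the HKD growth at 1.0017169.
(1.0017169 − 1)/T = 0.010301, i.e. 1.03%.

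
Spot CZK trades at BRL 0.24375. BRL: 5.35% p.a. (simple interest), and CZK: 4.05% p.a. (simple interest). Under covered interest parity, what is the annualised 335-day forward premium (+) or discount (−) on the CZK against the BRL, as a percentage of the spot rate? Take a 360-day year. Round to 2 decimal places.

T = 335/360 years.
CIP forward (BRL per CZK) = 0.24375 × 1.0497847/1.0376875 = 0.24659160.
(F − S)/S ÷ T = (0.24659160 − 0.24375)/0.24375/(335/360) = 0.012528 → 1.25%.

+1.25%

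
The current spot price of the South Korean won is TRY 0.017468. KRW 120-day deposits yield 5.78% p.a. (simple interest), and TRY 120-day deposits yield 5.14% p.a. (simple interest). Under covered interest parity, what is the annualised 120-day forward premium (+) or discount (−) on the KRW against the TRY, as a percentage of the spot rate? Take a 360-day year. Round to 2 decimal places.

T = 120/360 years.
No-arbitrage forward: 0.017468 × 1.0171333 / 1.0192667 = 0.017431438 TRY/KRW.
(F − S)/S ÷ T = (0.017431438 − 0.017468)/0.017468/(120/360) = -0.006279 → -0.63%.

-0.63%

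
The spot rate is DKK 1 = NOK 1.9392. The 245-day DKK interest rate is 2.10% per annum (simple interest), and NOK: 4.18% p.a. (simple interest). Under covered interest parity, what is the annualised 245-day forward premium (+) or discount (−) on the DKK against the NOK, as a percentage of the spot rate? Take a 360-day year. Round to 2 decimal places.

+2.05%

T = 245/360 years.
F = S · g_NOK/g_DKK = 1.9392 × 1.0284472/1.0142917 = 1.9662636.
Annualised premium = (F − S)/S × (1/T) = (1.9662636 − 1.9392)/1.9392 ÷ (245/360) = 2.05%.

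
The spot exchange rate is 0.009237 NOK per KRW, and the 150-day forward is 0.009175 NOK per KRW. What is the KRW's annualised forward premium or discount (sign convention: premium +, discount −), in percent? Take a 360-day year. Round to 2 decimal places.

T = 150/360 years.
Period premium: (0.009175 − 0.009237)/0.009237 = -0.0067121.
×(1/T) gives -1.61% p.a.

-1.61%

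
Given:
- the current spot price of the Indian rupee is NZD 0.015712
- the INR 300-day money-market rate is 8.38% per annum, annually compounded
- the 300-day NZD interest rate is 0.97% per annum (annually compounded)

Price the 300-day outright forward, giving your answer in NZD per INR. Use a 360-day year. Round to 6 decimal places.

T = 300/360 years.
NZD growth factor: (1 + 0.0097)^(300/360) = 1.0080768.
INR growth factor: (1 + 0.0838)^(300/360) = 1.0693609.
So F = 0.015712 × 1.0080768 / 1.0693609 = 0.01481156 (NZD/INR).

0.014812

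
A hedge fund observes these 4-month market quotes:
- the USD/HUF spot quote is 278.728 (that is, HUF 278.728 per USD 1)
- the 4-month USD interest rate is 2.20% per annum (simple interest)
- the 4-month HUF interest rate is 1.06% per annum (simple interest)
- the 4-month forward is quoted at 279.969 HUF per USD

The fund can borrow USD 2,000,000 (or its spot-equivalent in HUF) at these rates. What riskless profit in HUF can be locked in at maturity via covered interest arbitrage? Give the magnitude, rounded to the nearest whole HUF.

HUF 4,618,534

T = 4/12 years.
Invest the USD and cover forward: 2,000,000 × 1.00733333333 × 279.969 = HUF 564,044,212.00.
Convert at spot and invest in HUF: 2,000,000 × 278.728 × 1.00353333333 = HUF 559,425,677.86.
The quoted forward overvalues USD, so borrow HUF, buy USD at spot, deposit the USD at 2.20%, and sell the proceeds forward at 279.969.
Profit = 564,044,212.00 − 559,425,677.86 = HUF 4,618,534.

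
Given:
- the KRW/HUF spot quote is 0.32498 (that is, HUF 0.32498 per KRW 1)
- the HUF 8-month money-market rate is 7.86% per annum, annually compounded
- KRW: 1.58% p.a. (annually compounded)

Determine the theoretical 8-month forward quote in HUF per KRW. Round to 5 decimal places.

0.33824

T = 8/12 years.
HUF growth factor: (1 + 0.0786)^(8/12) = 1.0517365.
KRW growth factor: (1 + 0.0158)^(8/12) = 1.0105058.
Forward (HUF per KRW) = 0.32498 × 1.0517365 / 1.0105058 = 0.3382398.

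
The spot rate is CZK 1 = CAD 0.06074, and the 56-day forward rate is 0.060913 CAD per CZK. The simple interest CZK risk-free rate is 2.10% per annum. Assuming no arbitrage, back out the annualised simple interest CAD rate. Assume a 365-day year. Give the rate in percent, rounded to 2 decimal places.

T = 56/365 years.
By CIP, F/S equals the CAD-to-CZK growth ratio: 0.060913/0.06074 = 1.0028482.
The CZK side grows by 1 + 0.0210×56/365 = 1.0032219.
Hence g_CAD = 1.0060793.
(1.0060793 − 1)/T = 0.039624, i.e. 3.96%.

3.96%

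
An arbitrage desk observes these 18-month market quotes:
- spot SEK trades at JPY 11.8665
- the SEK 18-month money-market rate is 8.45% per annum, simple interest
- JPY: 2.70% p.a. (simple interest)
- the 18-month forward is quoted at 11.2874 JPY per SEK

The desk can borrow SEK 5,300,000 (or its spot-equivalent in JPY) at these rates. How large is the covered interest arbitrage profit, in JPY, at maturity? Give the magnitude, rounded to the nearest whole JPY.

T = 18/12 years.
Keep in SEK, deliver into the forward: 5,300,000·1.126750·11.2874 = JPY 67,405,813.14.
Swap to JPY now, deposit: 5,300,000·11.8665·1.040500 = JPY 65,439,594.23.
The quoted forward overvalues SEK, so borrow JPY, buy SEK at spot, deposit the SEK at 8.45%, and sell the proceeds forward at 11.2874.
The gap between the two covered legs is JPY 1,966,219.

JPY 1,966,219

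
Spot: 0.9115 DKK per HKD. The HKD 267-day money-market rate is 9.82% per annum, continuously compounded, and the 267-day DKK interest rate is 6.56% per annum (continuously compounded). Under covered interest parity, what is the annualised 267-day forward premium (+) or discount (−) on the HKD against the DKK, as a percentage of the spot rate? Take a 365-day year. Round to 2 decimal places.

-3.22%

T = 267/365 years.
No-arbitrage forward: 0.9115 × 1.0491569 / 1.0744769 = 0.8900205 DKK/HKD.
Annualised premium = (F − S)/S × (1/T) = (0.8900205 − 0.9115)/0.9115 ÷ (267/365) = -3.22%.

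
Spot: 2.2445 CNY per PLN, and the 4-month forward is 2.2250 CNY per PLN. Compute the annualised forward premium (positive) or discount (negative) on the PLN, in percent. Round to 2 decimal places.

T = 4/12 years.
PLN trades forward at -0.86879% vs spot over the period.
Per annum: -0.0086879 / (4/12) = -0.026064 = -2.61%.

-2.61%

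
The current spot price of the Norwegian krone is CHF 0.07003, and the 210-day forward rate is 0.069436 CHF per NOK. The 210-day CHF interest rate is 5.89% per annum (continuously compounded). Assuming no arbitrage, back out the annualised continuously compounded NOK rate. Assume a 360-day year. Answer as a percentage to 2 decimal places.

T = 210/360 years.
By CIP, F/S equals the CHF-to-NOK growth ratio: 0.069436/0.07003 = 0.9915179.
CHF growth factor: e^(0.0589×210/360) = 1.0349554.
That pins the NOK growth at 1.0438091.
Take logs: ln 1.0438091 / (210/360) = 0.073503, so 7.35%.

7.35%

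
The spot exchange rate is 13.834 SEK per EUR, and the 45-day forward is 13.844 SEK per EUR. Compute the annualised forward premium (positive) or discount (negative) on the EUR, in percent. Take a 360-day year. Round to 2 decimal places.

T = 45/360 years.
(F − S)/S = (13.844 − 13.834)/13.834 = 0.0007229.
Annualise by dividing by T: 0.0007229 / (45/360) = 0.005783 → 0.58%.

+0.58%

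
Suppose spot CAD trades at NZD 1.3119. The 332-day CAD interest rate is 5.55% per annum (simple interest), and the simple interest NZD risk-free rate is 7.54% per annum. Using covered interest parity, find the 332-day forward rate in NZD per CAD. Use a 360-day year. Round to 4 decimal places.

1.3348

T = 332/360 years.
Growth of 1 NZD over T: 1 + 0.0754×332/360 = 1.0695356.
Growth of 1 CAD over T: 1 + 0.0555×332/360 = 1.0511833.
Forward (NZD per CAD) = 1.3119 × 1.0695356 / 1.0511833 = 1.334804.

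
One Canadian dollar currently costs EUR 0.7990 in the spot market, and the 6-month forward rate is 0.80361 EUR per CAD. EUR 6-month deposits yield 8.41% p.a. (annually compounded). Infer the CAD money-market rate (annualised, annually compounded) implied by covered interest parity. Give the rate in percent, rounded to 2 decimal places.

T = 6/12 years.
CIP gives F = S · g_EUR/g_CAD, so g_EUR/g_CAD = 0.80361/0.799 = 1.0057697.
The EUR side grows by (1 + 0.0841)^(6/12) = 1.0412012.
So the CAD growth factor = 1.0352282.
r = 1.0352282^(12/6) − 1 = 0.071697 → 7.17%.

7.17%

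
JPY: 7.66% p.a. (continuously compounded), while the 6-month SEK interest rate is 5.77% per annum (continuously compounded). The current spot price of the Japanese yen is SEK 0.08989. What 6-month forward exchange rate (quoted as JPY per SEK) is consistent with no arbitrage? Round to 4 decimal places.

T = 6/12 years.
SEK growth factor: e^(0.0577×6/12) = 1.02927019.
JPY accumulates by e^(0.0766×6/12) = 1.0390429.
CIP: F = S · (grow SEK)/(grow JPY) = 0.08989 × 1.02927019/1.0390429 = 0.089044540 SEK per JPY.
Quoted the other way: 1/0.089044540 = 11.2303 JPY per SEK.

11.2303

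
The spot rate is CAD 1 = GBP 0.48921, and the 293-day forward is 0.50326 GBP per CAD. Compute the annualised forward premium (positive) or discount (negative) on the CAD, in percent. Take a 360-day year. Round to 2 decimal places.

+3.53%

T = 293/360 years.
CAD trades forward at +2.87198% vs spot over the period.
Per annum: 0.0287198 / (293/360) = 0.035287 = 3.53%.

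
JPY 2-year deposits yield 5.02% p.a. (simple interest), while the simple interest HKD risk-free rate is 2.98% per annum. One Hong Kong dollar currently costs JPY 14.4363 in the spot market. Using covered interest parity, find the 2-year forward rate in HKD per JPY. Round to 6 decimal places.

0.066701

T = 2 years.
JPY accumulates by 1 + 0.0502×2 = 1.100400.
Growth of 1 HKD over T: 1 + 0.0298×2 = 1.059600.
So F = 14.4363 × 1.100400 / 1.059600 = 14.99217 (JPY/HKD).
Invert for HKD per JPY: 1 / 14.99217 = 0.066701.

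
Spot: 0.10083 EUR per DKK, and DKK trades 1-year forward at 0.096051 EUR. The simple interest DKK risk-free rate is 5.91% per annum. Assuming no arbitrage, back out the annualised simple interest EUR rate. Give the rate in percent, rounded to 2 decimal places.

T = 1 year.
By CIP, F/S equals the EUR-to-DKK growth ratio: 0.096051/0.10083 = 0.9526034.
DKK growth factor: 1 + 0.0591×1 = 1.059100.
That pins the EUR growth at 1.0089023.
r = (1.0089023 − 1)/1 = 0.008902 → 0.89%.

0.89%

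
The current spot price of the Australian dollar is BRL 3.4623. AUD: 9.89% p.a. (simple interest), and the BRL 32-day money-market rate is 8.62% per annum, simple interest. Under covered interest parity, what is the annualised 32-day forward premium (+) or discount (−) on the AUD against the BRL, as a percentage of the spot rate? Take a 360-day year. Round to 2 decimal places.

-1.26%

T = 32/360 years.
F = S · g_BRL/g_AUD = 3.4623 × 1.0076622/1.0087911 = 3.4584255.
Annualised premium = (F − S)/S × (1/T) = (3.4584255 − 3.4623)/3.4623 ÷ (32/360) = -1.26%.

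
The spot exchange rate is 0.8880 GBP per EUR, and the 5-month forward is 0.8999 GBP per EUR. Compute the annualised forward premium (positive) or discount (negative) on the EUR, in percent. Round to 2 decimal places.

T = 5/12 years.
Period premium: (0.8999 − 0.888)/0.888 = 0.0134009.
Per annum: 0.0134009 / (5/12) = 0.032162 = 3.22%.

+3.22%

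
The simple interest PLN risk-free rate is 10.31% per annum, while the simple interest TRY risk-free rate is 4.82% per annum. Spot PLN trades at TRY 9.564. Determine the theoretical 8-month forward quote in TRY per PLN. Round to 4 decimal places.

T = 8/12 years.
TRY accumulates by 1 + 0.0482×8/12 = 1.0321333.
PLN growth factor: 1 + 0.1031×8/12 = 1.0687333.
Forward (TRY per PLN) = 9.564 × 1.0321333 / 1.0687333 = 9.236470.

9.2365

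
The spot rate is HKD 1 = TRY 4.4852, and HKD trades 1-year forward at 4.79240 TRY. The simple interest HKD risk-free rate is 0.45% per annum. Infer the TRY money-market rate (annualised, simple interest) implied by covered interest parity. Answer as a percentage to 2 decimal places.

7.33%

T = 1 year.
F/S = 4.7924/4.4852 = 1.0684919 = (growth of TRY) / (growth of HKD).
HKD growth factor: 1 + 0.0045×1 = 1.004500.
So the TRY growth factor = 1.0733001.
(1.0733001 − 1)/T = 0.073300, i.e. 7.33%.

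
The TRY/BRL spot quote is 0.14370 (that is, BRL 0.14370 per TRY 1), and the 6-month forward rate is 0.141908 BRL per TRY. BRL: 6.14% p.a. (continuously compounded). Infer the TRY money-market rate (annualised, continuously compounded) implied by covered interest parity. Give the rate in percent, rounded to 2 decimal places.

8.65%

T = 6/12 years.
By CIP, F/S equals the BRL-to-TRY growth ratio: 0.141908/0.1437 = 0.9875296.
BRL growth factor: e^(0.0614×6/12) = 1.0311761.
Hence g_TRY = 1.0441977.
r = ln(1.0441977)/(6/12) = 0.086498 → 8.65%.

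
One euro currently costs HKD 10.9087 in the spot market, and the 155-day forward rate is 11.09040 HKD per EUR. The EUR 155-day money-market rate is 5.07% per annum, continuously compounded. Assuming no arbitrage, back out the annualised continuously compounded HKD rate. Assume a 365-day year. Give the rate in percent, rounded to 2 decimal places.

T = 155/365 years.
By CIP, F/S equals the HKD-to-EUR growth ratio: 11.0904/10.9087 = 1.0166564.
The EUR side grows by e^(0.0507×155/365) = 1.0217636.
That pins the HKD growth at 1.0387825.
r = ln(1.0387825)/(155/365) = 0.089600 → 8.96%.

8.96%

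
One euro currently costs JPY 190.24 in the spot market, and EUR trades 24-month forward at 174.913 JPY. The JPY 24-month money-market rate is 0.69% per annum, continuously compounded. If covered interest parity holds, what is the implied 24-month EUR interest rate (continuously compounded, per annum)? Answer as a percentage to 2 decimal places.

T = 2 years.
By CIP, F/S equals the JPY-to-EUR growth ratio: 174.913/190.24 = 0.9194333.
The JPY side grows by e^(0.0069×2) = 1.0138957.
That pins the EUR growth at 1.1027398.
Take logs: ln 1.1027398 / 2 = 0.048899, so 4.89%.

4.89%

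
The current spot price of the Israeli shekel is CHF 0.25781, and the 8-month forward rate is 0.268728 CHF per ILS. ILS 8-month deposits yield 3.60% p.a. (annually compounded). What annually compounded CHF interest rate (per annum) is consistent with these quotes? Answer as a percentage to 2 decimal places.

10.25%

T = 8/12 years.
By CIP, F/S equals the CHF-to-ILS growth ratio: 0.268728/0.25781 = 1.0423490.
ILS growth factor: (1 + 0.0360)^(8/12) = 1.0238583.
Hence g_CHF = 1.0672177.
Annualise: 1.0672177^(12/8) − 1 = 0.102502 = 10.25%.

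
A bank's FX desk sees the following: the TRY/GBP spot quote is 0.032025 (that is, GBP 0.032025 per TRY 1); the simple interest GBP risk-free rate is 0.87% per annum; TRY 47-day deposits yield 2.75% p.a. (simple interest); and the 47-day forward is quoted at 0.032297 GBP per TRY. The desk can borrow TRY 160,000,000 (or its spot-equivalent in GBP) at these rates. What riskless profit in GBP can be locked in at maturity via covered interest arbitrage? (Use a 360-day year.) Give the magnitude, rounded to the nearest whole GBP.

GBP 56,253

T = 47/360 years.
Route A — deposit TRY, sell forward: 160,000,000 × 1.003590278 × 0.032297 = GBP 5,186,072.83.
Route B — convert at spot, deposit GBP: 160,000,000 × 0.032025 × 1.001135833 = GBP 5,129,820.01.
The quoted forward overvalues TRY, so borrow GBP, buy TRY at spot, deposit the TRY at 2.75%, and sell the proceeds forward at 0.032297.
Arbitrage profit = |5,186,072.83 − 5,129,820.01| = GBP 56,253.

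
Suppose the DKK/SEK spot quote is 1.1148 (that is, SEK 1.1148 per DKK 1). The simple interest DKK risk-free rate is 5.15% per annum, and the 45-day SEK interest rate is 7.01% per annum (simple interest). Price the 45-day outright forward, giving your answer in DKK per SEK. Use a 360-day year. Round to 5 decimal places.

0.89495

T = 45/360 years.
Growth of 1 SEK over T: 1 + 0.0701×45/360 = 1.0087625.
DKK accumulates by 1 + 0.0515×45/360 = 1.0064375.
CIP: F = S · (grow SEK)/(grow DKK) = 1.1148 × 1.0087625/1.0064375 = 1.117375 SEK per DKK.
Quoted the other way: 1/1.117375 = 0.89495 DKK per SEK.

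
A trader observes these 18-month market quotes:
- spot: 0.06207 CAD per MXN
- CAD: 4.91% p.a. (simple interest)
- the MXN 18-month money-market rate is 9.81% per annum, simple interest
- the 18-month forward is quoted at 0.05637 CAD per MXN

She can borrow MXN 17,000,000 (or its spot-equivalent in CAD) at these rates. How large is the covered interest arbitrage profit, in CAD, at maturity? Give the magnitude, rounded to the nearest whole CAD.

CAD 33,602

T = 18/12 years.
Invest the MXN and cover forward: 17,000,000 × 1.147150 × 0.05637 = CAD 1,099,302.37.
Convert at spot and invest in CAD: 17,000,000 × 0.06207 × 1.073650 = CAD 1,132,904.74.
The quoted forward undervalues MXN, so borrow MXN, convert to CAD at spot, deposit the CAD at 4.91%, and buy MXN forward at 0.05637 to cover the loan.
Arbitrage profit = |1,099,302.37 − 1,132,904.74| = CAD 33,602.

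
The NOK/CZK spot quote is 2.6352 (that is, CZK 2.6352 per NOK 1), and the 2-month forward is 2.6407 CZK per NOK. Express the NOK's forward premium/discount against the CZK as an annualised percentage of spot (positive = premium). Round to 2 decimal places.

+1.25%

T = 2/12 years.
NOK trades forward at +0.20871% vs spot over the period.
×(1/T) gives 1.25% p.a.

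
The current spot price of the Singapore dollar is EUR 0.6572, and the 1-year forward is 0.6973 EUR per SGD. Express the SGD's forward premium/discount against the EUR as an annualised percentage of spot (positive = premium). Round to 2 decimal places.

T = 1 year.
Period premium: (0.6973 − 0.6572)/0.6572 = 0.0610164.
Per annum: 0.0610164 / 1 = 0.061016 = 6.10%.

+6.10%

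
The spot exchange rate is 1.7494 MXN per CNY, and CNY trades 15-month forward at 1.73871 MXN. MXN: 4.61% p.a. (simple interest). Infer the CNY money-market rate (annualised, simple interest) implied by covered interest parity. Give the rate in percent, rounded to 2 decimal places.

5.13%

T = 15/12 years.
F/S = 1.73871/1.7494 = 0.9938893 = (growth of MXN) / (growth of CNY).
The MXN side grows by 1 + 0.0461×15/12 = 1.057625.
So the CNY growth factor = 1.0641276.
(1.0641276 − 1)/T = 0.051302, i.e. 5.13%.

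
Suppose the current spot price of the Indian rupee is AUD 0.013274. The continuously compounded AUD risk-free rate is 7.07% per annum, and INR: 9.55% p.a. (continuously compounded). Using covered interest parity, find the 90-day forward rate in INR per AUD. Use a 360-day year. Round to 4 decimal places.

T = 90/360 years.
AUD accumulates by e^(0.0707×90/360) = 1.01783213.
INR growth factor: e^(0.0955×90/360) = 1.02416229.
Forward (AUD per INR) = 0.013274 × 1.01783213 / 1.02416229 = 0.013191956.
Invert for INR per AUD: 1 / 0.013191956 = 75.8038.

75.8038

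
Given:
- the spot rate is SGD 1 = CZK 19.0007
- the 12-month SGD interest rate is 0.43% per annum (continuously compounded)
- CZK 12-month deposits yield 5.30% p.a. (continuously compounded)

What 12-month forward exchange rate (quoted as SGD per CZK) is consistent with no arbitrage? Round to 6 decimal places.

T = 1 year.
CZK growth factor: e^(0.0530×1) = 1.0544296.
SGD accumulates by e^(0.0043×1) = 1.0043093.
So F = 19.0007 × 1.0544296 / 1.0043093 = 19.94893 (CZK/SGD).
Invert for SGD per CZK: 1 / 19.94893 = 0.050128.

0.050128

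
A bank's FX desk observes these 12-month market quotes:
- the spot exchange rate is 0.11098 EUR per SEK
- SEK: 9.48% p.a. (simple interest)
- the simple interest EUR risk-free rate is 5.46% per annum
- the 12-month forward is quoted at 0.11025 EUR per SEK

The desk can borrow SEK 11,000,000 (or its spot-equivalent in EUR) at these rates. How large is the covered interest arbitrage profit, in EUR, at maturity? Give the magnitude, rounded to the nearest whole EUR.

T = 1 year.
Keep in SEK, deliver into the forward: 11,000,000·1.094800·0.11025 = EUR 1,327,718.70.
Swap to EUR now, deposit: 11,000,000·0.11098·1.054600 = EUR 1,287,434.59.
The quoted forward overvalues SEK, so borrow EUR, buy SEK at spot, deposit the SEK at 9.48%, and sell the proceeds forward at 0.11025.
The gap between the two covered legs is EUR 40,284.

EUR 40,284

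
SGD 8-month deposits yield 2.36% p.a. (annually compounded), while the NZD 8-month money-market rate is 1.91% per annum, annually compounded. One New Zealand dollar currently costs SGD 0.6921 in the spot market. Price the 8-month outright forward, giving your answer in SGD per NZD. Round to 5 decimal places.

T = 8/12 years.
Growth of 1 SGD over T: (1 + 0.0236)^(8/12) = 1.0156721.
NZD accumulates by (1 + 0.0191)^(8/12) = 1.0126931.
CIP: F = S · (grow SGD)/(grow NZD) = 0.6921 × 1.0156721/1.0126931 = 0.6941359 SGD per NZD.

0.69414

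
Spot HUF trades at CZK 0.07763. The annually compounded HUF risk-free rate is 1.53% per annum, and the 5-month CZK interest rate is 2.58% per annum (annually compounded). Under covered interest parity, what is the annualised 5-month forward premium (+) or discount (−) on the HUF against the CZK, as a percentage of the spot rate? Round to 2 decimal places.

+1.03%

T = 5/12 years.
CIP forward (CZK per HUF) = 0.07763 × 1.0106702/1.0063468 = 0.07796351.
(F − S)/S ÷ T = (0.07796351 − 0.07763)/0.07763/(5/12) = 0.010311 → 1.03%.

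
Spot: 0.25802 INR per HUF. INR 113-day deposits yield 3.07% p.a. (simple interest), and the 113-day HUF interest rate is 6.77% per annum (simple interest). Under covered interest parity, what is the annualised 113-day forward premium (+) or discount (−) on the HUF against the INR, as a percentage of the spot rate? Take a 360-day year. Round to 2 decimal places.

T = 113/360 years.
No-arbitrage forward: 0.25802 × 1.0096364 / 1.0212503 = 0.25508574 INR/HUF.
Annualised premium = (F − S)/S × (1/T) = (0.25508574 − 0.25802)/0.25802 ÷ (113/360) = -3.62%.

-3.62%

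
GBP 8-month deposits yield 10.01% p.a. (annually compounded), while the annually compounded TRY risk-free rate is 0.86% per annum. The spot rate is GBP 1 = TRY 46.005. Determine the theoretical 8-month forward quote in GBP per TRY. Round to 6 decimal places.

T = 8/12 years.
Growth of 1 TRY over T: (1 + 0.0086)^(8/12) = 1.0057251.
GBP growth factor: (1 + 0.1001)^(8/12) = 1.0656668.
So F = 46.005 × 1.0057251 / 1.0656668 = 43.41731 (TRY/GBP).
Quoted the other way: 1/43.41731 = 0.023032 GBP per TRY.

0.023032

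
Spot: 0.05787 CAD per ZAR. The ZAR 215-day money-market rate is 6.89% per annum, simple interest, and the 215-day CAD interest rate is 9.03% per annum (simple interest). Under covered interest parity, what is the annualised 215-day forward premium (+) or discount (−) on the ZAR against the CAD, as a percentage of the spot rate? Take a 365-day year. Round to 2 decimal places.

T = 215/365 years.
No-arbitrage forward: 0.05787 × 1.0531904 / 1.0405849 = 0.05857103 CAD/ZAR.
(F − S)/S ÷ T = (0.05857103 − 0.05787)/0.05787/(215/365) = 0.020565 → 2.06%.

+2.06%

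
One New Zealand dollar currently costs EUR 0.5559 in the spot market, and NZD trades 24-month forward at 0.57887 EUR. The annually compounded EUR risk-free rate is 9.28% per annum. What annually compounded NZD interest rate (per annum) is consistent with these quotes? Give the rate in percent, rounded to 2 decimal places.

T = 2 years.
F/S = 0.57887/0.5559 = 1.0413204 = (growth of EUR) / (growth of NZD).
EUR growth factor: (1 + 0.0928)^2 = 1.1942118.
That pins the NZD growth at 1.1468246.
r = 1.1468246^(1/2) − 1 = 0.070899 → 7.09%.

7.09%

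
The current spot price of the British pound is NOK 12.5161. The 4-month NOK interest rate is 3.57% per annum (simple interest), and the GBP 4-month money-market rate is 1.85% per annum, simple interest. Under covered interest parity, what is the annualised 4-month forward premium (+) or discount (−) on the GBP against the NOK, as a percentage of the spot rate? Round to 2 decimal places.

T = 4/12 years.
CIP forward (NOK per GBP) = 12.5161 × 1.011900/1.0061667 = 12.5874188.
(F − S)/S ÷ T = (12.5874188 − 12.5161)/12.5161/(4/12) = 0.017094 → 1.71%.

+1.71%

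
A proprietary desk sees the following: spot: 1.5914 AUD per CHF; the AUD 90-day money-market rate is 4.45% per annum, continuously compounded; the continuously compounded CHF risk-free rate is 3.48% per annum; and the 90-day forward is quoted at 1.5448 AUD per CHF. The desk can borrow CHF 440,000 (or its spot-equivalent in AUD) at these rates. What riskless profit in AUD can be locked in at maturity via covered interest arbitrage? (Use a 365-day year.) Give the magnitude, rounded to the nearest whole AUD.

AUD 22,372

T = 90/365 years.
Keep in CHF, deliver into the forward: 440,000·1.00861774·1.5448 = AUD 685,569.58.
Swap to AUD now, deposit: 440,000·1.5914·1.01103302 = AUD 707,941.50.
The quoted forward undervalues CHF, so borrow CHF, convert to AUD at spot, deposit the AUD at 4.45%, and buy CHF forward at 1.5448 to cover the loan.
The gap between the two covered legs is AUD 22,372.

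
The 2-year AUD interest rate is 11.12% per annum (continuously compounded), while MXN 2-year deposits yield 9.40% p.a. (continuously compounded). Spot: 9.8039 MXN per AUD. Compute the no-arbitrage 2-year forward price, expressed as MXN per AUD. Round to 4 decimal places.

T = 2 years.
MXN growth factor: e^(0.0940×2) = 1.2068335.
AUD accumulates by e^(0.1112×2) = 1.2490709.
So F = 9.8039 × 1.2068335 / 1.2490709 = 9.472381 (MXN/AUD).

9.4724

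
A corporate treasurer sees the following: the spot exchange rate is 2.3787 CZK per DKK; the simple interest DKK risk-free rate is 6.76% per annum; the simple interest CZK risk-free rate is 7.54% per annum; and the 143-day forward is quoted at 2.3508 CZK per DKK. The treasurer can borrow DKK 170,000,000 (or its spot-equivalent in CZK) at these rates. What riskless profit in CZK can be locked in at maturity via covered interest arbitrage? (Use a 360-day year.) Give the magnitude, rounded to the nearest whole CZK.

CZK 6,123,261

T = 143/360 years.
Route A — deposit DKK, sell forward: 170,000,000 × 1.02685222222 × 2.3508 = CZK 410,367,114.68.
Route B — convert at spot, deposit CZK: 170,000,000 × 2.3787 × 1.02995055556 = CZK 416,490,375.71.
The quoted forward undervalues DKK, so borrow DKK, convert to CZK at spot, deposit the CZK at 7.54%, and buy DKK forward at 2.3508 to cover the loan.
The gap between the two covered legs is CZK 6,123,261.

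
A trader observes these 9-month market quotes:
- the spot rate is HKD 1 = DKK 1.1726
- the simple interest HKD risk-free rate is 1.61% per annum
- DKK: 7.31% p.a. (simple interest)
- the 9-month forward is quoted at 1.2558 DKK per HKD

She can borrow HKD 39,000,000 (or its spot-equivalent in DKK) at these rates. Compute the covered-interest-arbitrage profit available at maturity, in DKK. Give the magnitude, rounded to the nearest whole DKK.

T = 9/12 years.
Keep in HKD, deliver into the forward: 39,000,000·1.012075·1.2558 = DKK 49,567,587.62.
Swap to DKK now, deposit: 39,000,000·1.1726·1.054825 = DKK 48,238,624.01.
The quoted forward overvalues HKD, so borrow DKK, buy HKD at spot, deposit the HKD at 1.61%, and sell the proceeds forward at 1.2558.
The gap between the two covered legs is DKK 1,328,964.

DKK 1,328,964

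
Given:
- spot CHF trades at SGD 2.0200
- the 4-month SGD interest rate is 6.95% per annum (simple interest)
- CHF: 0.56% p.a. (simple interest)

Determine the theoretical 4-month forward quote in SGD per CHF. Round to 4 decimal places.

T = 4/12 years.
SGD growth factor: 1 + 0.0695×4/12 = 1.0231667.
CHF growth factor: 1 + 0.0056×4/12 = 1.0018667.
CIP: F = S · (grow SGD)/(grow CHF) = 2.02 × 1.0231667/1.0018667 = 2.062946 SGD per CHF.

2.0629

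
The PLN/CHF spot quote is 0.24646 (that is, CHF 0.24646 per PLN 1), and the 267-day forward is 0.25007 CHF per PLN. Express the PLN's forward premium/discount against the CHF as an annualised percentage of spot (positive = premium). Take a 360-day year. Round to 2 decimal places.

T = 267/360 years.
(F − S)/S = (0.25007 − 0.24646)/0.24646 = 0.0146474.
Per annum: 0.0146474 / (267/360) = 0.019749 = 1.97%.

+1.97%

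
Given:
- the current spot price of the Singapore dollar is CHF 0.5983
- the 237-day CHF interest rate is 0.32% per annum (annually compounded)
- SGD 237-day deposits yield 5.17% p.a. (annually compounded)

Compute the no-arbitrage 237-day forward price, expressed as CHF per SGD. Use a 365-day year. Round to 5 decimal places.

T = 237/365 years.
Growth of 1 CHF over T: (1 + 0.0032)^(237/365) = 1.0020766.
SGD growth factor: (1 + 0.0517)^(237/365) = 1.0332721.
So F = 0.5983 × 1.0020766 / 1.0332721 = 0.5802367 (CHF/SGD).

0.58024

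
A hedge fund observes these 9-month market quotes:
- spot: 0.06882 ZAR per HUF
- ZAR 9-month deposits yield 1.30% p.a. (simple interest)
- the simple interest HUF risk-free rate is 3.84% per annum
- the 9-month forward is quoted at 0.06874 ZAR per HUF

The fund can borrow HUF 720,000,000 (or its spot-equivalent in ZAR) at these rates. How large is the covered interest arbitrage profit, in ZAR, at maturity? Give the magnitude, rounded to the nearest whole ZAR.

ZAR 884,676

T = 9/12 years.
Route A — deposit HUF, sell forward: 720,000,000 × 1.028800 × 0.06874 = ZAR 50,918,192.64.
Route B — convert at spot, deposit ZAR: 720,000,000 × 0.06882 × 1.009750 = ZAR 50,033,516.40.
The quoted forward overvalues HUF, so borrow ZAR, buy HUF at spot, deposit the HUF at 3.84%, and sell the proceeds forward at 0.06874.
The gap between the two covered legs is ZAR 884,676.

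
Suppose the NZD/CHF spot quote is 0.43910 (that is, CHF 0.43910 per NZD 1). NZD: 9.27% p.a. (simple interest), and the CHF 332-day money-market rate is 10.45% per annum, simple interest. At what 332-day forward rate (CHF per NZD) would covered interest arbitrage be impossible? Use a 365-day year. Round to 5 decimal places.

0.44345

T = 332/365 years.
CHF growth factor: 1 + 0.1045×332/365 = 1.0950521.
Growth of 1 NZD over T: 1 + 0.0927×332/365 = 1.0843189.
Forward (CHF per NZD) = 0.4391 × 1.0950521 / 1.0843189 = 0.4434465.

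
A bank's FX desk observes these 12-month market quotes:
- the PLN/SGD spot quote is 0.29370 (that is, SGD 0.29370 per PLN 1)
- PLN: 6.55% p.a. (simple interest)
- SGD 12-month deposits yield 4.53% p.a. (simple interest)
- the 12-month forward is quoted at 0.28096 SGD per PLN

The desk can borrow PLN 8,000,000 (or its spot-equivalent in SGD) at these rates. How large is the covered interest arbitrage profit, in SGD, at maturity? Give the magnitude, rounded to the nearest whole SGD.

T = 1 year.
Route A — deposit PLN, sell forward: 8,000,000 × 1.065500 × 0.28096 = SGD 2,394,903.04.
Route B — convert at spot, deposit SGD: 8,000,000 × 0.29370 × 1.045300 = SGD 2,456,036.88.
The quoted forward undervalues PLN, so borrow PLN, convert to SGD at spot, deposit the SGD at 4.53%, and buy PLN forward at 0.28096 to cover the loan.
Profit = 2,456,036.88 − 2,394,903.04 = SGD 61,134.

SGD 61,134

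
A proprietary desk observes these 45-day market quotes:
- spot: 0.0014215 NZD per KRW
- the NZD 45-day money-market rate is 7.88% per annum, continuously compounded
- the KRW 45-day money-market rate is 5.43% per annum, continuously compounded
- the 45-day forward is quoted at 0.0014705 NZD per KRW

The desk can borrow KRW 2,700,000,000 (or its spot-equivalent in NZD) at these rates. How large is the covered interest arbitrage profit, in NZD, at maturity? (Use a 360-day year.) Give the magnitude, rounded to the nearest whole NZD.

T = 45/360 years.
Route A — deposit KRW, sell forward: 2,700,000,000 × 1.006810587 × 0.0014705 = NZD 3,997,390.41.
Route B — convert at spot, deposit NZD: 2,700,000,000 × 0.0014215 × 1.009898671 = NZD 3,876,041.59.
The quoted forward overvalues KRW, so borrow NZD, buy KRW at spot, deposit the KRW at 5.43%, and sell the proceeds forward at 0.0014705.
Profit = 3,997,390.41 − 3,876,041.59 = NZD 121,349.

NZD 121,349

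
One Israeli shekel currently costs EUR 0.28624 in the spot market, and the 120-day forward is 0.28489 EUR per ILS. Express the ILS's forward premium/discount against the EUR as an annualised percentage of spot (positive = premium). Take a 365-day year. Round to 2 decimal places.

T = 120/365 years.
Period premium: (0.28489 − 0.28624)/0.28624 = -0.0047163.
Per annum: -0.0047163 / (120/365) = -0.014345 = -1.43%.

-1.43%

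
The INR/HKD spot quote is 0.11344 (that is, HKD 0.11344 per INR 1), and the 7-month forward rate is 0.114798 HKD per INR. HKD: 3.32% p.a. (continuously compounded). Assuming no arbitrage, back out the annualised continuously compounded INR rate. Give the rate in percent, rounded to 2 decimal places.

1.28%

T = 7/12 years.
By CIP, F/S equals the HKD-to-INR growth ratio: 0.114798/0.11344 = 1.0119711.
The HKD side grows by e^(0.0332×7/12) = 1.0195554.
So the INR growth factor = 1.0074946.
r = ln(1.0074946)/(7/12) = 0.012800 → 1.28%.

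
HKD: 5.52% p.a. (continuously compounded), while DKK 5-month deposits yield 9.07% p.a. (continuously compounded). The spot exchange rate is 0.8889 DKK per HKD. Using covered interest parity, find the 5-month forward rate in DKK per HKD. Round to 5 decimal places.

T = 5/12 years.
DKK growth factor: e^(0.0907×5/12) = 1.0385149.
HKD growth factor: e^(0.0552×5/12) = 1.0232665.
CIP: F = S · (grow DKK)/(grow HKD) = 0.8889 × 1.0385149/1.0232665 = 0.9021461 DKK per HKD.

0.90215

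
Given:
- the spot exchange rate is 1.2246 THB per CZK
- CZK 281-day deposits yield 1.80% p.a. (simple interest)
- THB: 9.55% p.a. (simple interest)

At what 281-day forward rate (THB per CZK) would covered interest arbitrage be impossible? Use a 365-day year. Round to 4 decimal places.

1.2967

T = 281/365 years.
THB growth factor: 1 + 0.0955×281/365 = 1.0735219.
Growth of 1 CZK over T: 1 + 0.0180×281/365 = 1.0138575.
So F = 1.2246 × 1.0735219 / 1.0138575 = 1.296666 (THB/CZK).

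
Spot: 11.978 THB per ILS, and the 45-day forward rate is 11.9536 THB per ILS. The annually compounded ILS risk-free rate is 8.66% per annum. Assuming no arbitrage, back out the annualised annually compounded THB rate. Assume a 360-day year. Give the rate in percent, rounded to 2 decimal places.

T = 45/360 years.
By CIP, F/S equals the THB-to-ILS growth ratio: 11.9536/11.978 = 0.9979629.
ILS growth factor: (1 + 0.0866)^(45/360) = 1.0104358.
So the THB growth factor = 1.0083774.
r = 1.0083774^(360/45) − 1 = 0.069018 → 6.90%.

6.90%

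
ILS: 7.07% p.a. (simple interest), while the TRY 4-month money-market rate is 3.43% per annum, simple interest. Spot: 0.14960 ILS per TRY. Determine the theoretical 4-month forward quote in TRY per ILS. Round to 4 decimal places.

T = 4/12 years.
ILS accumulates by 1 + 0.0707×4/12 = 1.0235667.
Growth of 1 TRY over T: 1 + 0.0343×4/12 = 1.0114333.
So F = 0.1496 × 1.0235667 / 1.0114333 = 0.1513946 (ILS/TRY).
Invert for TRY per ILS: 1 / 0.1513946 = 6.6053.

6.6053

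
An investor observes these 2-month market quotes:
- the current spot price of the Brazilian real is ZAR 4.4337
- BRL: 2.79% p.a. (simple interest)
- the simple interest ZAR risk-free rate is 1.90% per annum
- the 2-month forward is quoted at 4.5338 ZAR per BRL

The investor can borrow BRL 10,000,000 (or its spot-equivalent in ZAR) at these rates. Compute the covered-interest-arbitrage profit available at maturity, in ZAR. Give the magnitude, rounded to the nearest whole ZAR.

T = 2/12 years.
Keep in BRL, deliver into the forward: 10,000,000·1.004650·4.5338 = ZAR 45,548,821.70.
Swap to ZAR now, deposit: 10,000,000·4.4337·1.0031666667 = ZAR 44,477,400.50.
The quoted forward overvalues BRL, so borrow ZAR, buy BRL at spot, deposit the BRL at 2.79%, and sell the proceeds forward at 4.5338.
Arbitrage profit = |45,548,821.70 − 44,477,400.50| = ZAR 1,071,421.

ZAR 1,071,421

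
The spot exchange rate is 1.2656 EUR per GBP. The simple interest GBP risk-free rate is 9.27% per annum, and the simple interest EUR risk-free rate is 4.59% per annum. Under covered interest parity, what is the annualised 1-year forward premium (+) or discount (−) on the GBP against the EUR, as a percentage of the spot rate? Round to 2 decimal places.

T = 1 year.
F = S · g_EUR/g_GBP = 1.2656 × 1.045900/1.092700 = 1.2113947.
(F − S)/S ÷ T = (1.2113947 − 1.2656)/1.2656/1 = -0.042830 → -4.28%.

-4.28%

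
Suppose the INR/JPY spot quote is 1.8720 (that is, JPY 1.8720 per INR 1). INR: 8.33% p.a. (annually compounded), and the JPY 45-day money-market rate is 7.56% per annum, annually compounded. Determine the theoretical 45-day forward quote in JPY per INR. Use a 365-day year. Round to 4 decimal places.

T = 45/365 years.
JPY accumulates by (1 + 0.0756)^(45/365) = 1.0090255.
Growth of 1 INR over T: (1 + 0.0833)^(45/365) = 1.0099133.
CIP: F = S · (grow JPY)/(grow INR) = 1.872 × 1.0090255/1.0099133 = 1.870354 JPY per INR.

1.8704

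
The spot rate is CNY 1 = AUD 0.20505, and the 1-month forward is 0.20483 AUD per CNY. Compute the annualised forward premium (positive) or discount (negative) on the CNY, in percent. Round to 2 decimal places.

T = 1/12 years.
Period premium: (0.20483 − 0.20505)/0.20505 = -0.0010729.
×(1/T) gives -1.29% p.a.

-1.29%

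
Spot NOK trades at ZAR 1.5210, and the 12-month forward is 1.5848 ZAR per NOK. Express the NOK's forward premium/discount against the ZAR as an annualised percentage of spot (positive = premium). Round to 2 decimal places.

T = 1 year.
Period premium: (1.5848 − 1.521)/1.521 = 0.0419461.
Per annum: 0.0419461 / 1 = 0.041946 = 4.19%.

+4.19%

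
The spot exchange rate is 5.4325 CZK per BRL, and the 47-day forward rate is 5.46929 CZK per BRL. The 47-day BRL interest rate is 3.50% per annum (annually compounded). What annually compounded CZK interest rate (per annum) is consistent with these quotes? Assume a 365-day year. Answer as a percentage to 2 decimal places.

9.07%

T = 47/365 years.
F/S = 5.46929/5.4325 = 1.0067722 = (growth of CZK) / (growth of BRL).
The BRL side grows by (1 + 0.0350)^(47/365) = 1.0044396.
That pins the CZK growth at 1.0112419.
Annualise: 1.0112419^(365/47) − 1 = 0.090697 = 9.07%.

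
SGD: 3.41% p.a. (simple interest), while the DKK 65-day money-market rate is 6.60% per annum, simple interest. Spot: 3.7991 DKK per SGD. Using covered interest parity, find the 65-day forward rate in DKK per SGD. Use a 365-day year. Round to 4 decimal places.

3.8206

T = 65/365 years.
DKK growth factor: 1 + 0.0660×65/365 = 1.0117534.
Growth of 1 SGD over T: 1 + 0.0341×65/365 = 1.0060726.
Forward (DKK per SGD) = 3.7991 × 1.0117534 / 1.0060726 = 3.820552.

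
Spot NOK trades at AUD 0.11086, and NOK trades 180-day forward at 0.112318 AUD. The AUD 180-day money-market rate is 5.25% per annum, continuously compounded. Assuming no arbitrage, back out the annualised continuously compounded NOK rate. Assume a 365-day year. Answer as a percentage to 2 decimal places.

T = 180/365 years.
CIP gives F = S · g_AUD/g_NOK, so g_AUD/g_NOK = 0.112318/0.11086 = 1.0131517.
AUD growth factor: e^(0.0525×180/365) = 1.0262285.
So the NOK growth factor = 1.0129071.
r = ln(1.0129071)/(180/365) = 0.026005 → 2.60%.

2.60%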